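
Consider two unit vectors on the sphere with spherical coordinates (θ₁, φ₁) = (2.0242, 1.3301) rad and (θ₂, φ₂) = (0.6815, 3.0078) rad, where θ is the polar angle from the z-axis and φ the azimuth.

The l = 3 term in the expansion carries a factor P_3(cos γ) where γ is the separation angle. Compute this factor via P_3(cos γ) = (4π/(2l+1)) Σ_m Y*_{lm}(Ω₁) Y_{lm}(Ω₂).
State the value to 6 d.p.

0.440182

Term-by-term m-sum for l=3 (normalisation 4π/7 = 1.795196):
  m=-3: (-0.200338-0.227458i) × (-0.096015-0.040751i) = +0.009966+0.030003i  (running Σ = +0.009966+0.030003i)
  m=-2: (+0.320652-0.167503i) × (+0.303770+0.083282i) = +0.111354-0.024178i  (running Σ = +0.121321+0.005825i)
  m=-1: (-0.002816-0.011472i) × (-0.406721-0.054743i) = +0.000517+0.004820i  (running Σ = +0.121838+0.010645i)
  m=0: (+0.333569-0.000000i) × (+0.004568+0.000000i) = +0.001524+0.000000i  (running Σ = +0.123362+0.010645i)
  m=1: (+0.002816-0.011472i) × (+0.406721-0.054743i) = +0.000517-0.004820i  (running Σ = +0.123879+0.005825i)
  m=2: (+0.320652+0.167503i) × (+0.303770-0.083282i) = +0.111354+0.024178i  (running Σ = +0.235234+0.030003i)
  m=3: (+0.200338-0.227458i) × (+0.096015-0.040751i) = +0.009966-0.030003i  (running Σ = +0.245200+0.000000i)
Accumulated sum +0.245200+0.000000i; after 4π/(2l+1) scaling, +0.440182+0.000000i ⇒ P_3 = 0.440182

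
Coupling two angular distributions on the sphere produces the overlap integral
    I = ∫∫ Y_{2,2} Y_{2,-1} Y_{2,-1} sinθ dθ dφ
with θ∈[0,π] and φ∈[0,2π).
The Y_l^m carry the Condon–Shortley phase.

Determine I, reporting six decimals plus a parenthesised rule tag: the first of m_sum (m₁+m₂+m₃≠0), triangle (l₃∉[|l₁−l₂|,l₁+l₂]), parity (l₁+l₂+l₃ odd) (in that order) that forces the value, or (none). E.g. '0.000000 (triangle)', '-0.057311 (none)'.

0.220728 (none)

Checks pass: Σm=0; 6 even; l₃=2∈[0,4].
(2·2+1)(2·2+1)(2·2+1) = 125
Δ: 2! 2! 2! / 7! → 1/630
sum: t=0:+1/8 t=1:−1/1 t=2:+1/8 = -3/4
3j²(2 2 2; 0 0 0) = Δ·Π!·Σ² = 2/35  (sign -1)
sum: t=0:+1/4 = 1/4
3j²(2 2 2; 2 -1 -1) = Δ·Π!·Σ² = 3/35  (sign -1)
combine: 4πI² = 125·2/35·3/35 = 30/49
take √, sign +1: I = 0.22072812
No selection rule forces the value: the integral is nonzero (none).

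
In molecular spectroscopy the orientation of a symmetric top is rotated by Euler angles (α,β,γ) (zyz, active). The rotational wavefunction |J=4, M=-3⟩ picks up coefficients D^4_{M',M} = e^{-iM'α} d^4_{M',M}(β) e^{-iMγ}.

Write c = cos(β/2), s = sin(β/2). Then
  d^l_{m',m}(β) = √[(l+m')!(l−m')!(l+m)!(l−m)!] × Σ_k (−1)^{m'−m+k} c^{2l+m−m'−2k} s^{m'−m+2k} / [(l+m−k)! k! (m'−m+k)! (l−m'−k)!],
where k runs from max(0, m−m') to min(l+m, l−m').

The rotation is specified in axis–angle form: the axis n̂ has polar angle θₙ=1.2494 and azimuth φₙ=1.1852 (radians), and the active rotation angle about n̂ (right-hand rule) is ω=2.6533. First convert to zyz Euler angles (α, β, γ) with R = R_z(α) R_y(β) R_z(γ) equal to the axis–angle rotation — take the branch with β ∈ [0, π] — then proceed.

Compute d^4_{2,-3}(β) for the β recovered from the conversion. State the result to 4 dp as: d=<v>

Axis–angle → zyz. n̂ = (sinθₙcosφₙ, sinθₙsinφₙ, cosθₙ) = (+0.356853, +0.879129, +0.315892), ω = 2.6533.
R = I cosω + sinω [n̂]ₓ + (1−cosω) n̂n̂ᵀ gives
  R = [-0.643329, +0.442586, +0.624696; +0.738968, +0.572280, +0.355558; -0.200136, +0.690371, -0.695222]
β = atan2(√(R₁₃²+R₂₃²), R₃₃) = 2.339525; α = atan2(R₂₃, R₁₃) mod 2π = 0.517442; γ = atan2(R₃₂, −R₃₁) mod 2π = 1.288635
d^4_{2,-3}(β=2.3395) via the finite sum:
c=cos(2.339525/2)=0.390371, s=sin(2.339525/2)=0.920658; N=√[720·2·1·5040]=2693.993318
Admissible k: 0..1 (factorial args all ≥0)
  k=0: (−1)^5·2693.9933/(240)·0.3904^3·0.9207^5 = -0.441680
  k=1: (−1)^6·2693.9933/(720)·0.3904^1·0.9207^7 = +0.818896
d^4_{2,-3}(2.3395) = -0.441680 +0.818896 = +0.377216

d=0.3772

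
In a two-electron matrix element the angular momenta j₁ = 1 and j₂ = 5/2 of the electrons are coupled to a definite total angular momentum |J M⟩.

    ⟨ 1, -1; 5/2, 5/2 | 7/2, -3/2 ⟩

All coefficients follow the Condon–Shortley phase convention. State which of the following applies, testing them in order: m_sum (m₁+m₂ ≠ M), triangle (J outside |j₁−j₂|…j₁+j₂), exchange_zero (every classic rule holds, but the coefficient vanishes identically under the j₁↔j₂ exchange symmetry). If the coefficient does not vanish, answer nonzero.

m-sum: m₁+m₂ = -1+5/2 = 3/2, M = -3/2  ✗ ⇒ coefficient is 0

m_sum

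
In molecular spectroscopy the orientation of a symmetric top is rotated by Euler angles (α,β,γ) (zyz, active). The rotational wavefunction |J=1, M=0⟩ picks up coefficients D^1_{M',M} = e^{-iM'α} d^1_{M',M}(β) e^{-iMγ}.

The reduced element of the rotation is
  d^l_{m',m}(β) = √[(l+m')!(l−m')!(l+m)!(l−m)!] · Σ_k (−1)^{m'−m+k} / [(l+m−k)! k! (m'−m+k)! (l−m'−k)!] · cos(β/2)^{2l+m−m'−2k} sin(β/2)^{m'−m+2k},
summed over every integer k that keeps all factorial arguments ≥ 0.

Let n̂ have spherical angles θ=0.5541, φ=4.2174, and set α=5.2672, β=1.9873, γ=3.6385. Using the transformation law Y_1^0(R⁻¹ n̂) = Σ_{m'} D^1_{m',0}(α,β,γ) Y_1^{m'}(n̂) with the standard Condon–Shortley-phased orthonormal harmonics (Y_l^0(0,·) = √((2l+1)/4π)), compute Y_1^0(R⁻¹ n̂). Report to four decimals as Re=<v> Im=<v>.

Need the full column D^1_{m',0} for m'=−1..1 at α=5.2672, β=1.9873, γ=3.6385.
cos(β/2)=0.545635, sin(β/2)=0.838023
d^1_{-1,0}: single k=1 term ⇒ +0.646656;  D = +0.340647-0.549657i
d^1_{0,0}: k∈[0..1] ⇒ +0.297717 -0.702283 = -0.404566;  D = -0.404566+0.000000i
d^1_{1,0}: single k=0 term ⇒ -0.646656;  D = -0.340647-0.549657i
Y_1^{m'}(θ=0.5541,φ=4.2174) and Σ D·Y over m':
  (+0.3406-0.5497i)·(-0.0864+0.1600i)  (-0.4046+0.0000i)·(+0.4155+0.0000i)  (-0.3406-0.5497i)·(+0.0864+0.1600i)
Y_1^0(R⁻¹ n̂) = -0.051069+0.000000i

Re=-0.0511 Im=0.0000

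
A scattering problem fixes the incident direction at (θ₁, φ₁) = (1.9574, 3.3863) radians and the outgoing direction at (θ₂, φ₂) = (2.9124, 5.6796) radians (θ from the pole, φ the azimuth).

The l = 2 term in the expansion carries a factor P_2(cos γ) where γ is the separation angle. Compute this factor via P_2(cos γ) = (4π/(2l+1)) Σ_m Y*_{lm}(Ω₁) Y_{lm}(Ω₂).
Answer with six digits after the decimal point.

-0.421997

Summing Y*_{l m}(θ₁,φ₁)·Y_{l m}(θ₂,φ₂) over m ∈ [−2, 2]; prefactor 4π/(2·2+1) = 2.513274:
  term(m=-2) = -0.00083 + 0.00655j   from Y*(Ω₁)=0.29246 + 0.15578j, Y(Ω₂)=0.00709 + 0.01863j
  term(m=-1) = -0.03049 - 0.03459j   from Y*(Ω₁)=0.26175 + 0.06536j, Y(Ω₂)=-0.14072 - 0.09702j
  term(m=+0) = -0.10526 + 0.00000j   from Y*(Ω₁)=-0.18088 + 0.00000j, Y(Ω₂)=0.58195 + 0.00000j
  term(m=+1) = -0.03049 + 0.03459j   from Y*(Ω₁)=-0.26175 + 0.06536j, Y(Ω₂)=0.14072 - 0.09702j
  term(m=+2) = -0.00083 - 0.00655j   from Y*(Ω₁)=0.29246 - 0.15578j, Y(Ω₂)=0.00709 - 0.01863j
Total Σ_m = -0.16791 + 0.00000j. Multiply by 2.513274: -0.42200 + 0.00000j. P_2(cos γ) = -0.421997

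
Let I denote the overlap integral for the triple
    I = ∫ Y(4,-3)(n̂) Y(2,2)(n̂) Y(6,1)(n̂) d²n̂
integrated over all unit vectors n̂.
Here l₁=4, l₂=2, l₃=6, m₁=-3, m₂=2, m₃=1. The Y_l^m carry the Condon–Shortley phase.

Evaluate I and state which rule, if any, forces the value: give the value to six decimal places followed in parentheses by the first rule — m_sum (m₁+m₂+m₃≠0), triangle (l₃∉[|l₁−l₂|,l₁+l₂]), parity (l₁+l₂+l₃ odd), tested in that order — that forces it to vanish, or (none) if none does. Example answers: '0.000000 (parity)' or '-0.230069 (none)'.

m-sum 0 ✓  L=12 even ✓  2≤6≤6 ✓
Π(2lᵢ+1) = 9×5×13 = 585
triangle coeff Δ(4,2,6) = 1/6435
Σ_t [0,0]: t=0:+1/2304 = 1/2304
(3j)²=5/143 [(4 2 6; 0 0 0)], sign=+1
Σ_t [0,0]: t=0:+1/120960 = 1/120960
(3j)²=1/1287 [(4 2 6; -3 2 1)], sign=-1
⇒ 4πI² = 25/1573
I = (-1)√(25/1573/(4π)) = -0.03556319
No selection rule forces the value: the integral is nonzero (none).

-0.035563 (none)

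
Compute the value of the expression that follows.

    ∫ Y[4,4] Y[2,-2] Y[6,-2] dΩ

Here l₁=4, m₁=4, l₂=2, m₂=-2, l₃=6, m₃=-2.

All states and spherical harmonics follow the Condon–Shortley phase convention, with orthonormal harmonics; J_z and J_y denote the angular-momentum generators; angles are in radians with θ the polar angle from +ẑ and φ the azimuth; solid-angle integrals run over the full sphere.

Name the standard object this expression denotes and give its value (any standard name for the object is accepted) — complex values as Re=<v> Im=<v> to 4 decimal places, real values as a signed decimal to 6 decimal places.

This is a Gaunt coefficient — the integral of a triple product of spherical harmonics over the sphere.
Checks pass: Σm=0; 12 even; l₃=6∈[2,6].
(2·4+1)(2·2+1)(2·6+1) = 585
Δ: 0! 8! 4! / 13! → 1/6435
sum: t=0:+1/2304 = 1/2304
3j²(4 2 6; 0 0 0) = Δ·Π!·Σ² = 5/143  (sign +1)
sum: t=0:+1/967680 = 1/967680
3j²(4 2 6; 4 -2 -2) = Δ·Π!·Σ² = 1/6435  (sign +1)
combine: 4πI² = 585·5/143·1/6435 = 5/1573
take √, sign +1: I = 0.01590434

Gaunt coefficient, +0.015904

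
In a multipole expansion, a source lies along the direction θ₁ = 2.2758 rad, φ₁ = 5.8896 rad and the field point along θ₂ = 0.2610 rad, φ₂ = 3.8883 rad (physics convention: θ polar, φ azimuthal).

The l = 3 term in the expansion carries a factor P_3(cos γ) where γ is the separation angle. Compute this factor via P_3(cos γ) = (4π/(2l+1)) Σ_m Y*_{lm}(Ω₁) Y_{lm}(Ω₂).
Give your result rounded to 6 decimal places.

Addition theorem: P_3(cos γ) = (4π/7) Σ_m Y*_{lm}(Ω₁) Y_{lm}(Ω₂), m = −3…3:
  m=-3: (+0.070082-0.170474i) × (+0.004448+0.005622i) = +0.001270-0.000364i  (running Σ = +0.001270-0.000364i)
  m=-2: (-0.271158+0.272121i) × (+0.005083-0.065551i) = +0.016460+0.019158i  (running Σ = +0.017730+0.018793i)
  m=-1: (+0.249994-0.103811i) × (-0.224448+0.207719i) = -0.034547+0.075228i  (running Σ = -0.016818+0.094022i)
  m=0: (+0.217707-0.000000i) × (+0.601038+0.000000i) = +0.130850+0.000000i  (running Σ = +0.114033+0.094022i)
  m=1: (-0.249994-0.103811i) × (+0.224448+0.207719i) = -0.034547-0.075228i  (running Σ = +0.079486+0.018793i)
  m=2: (-0.271158-0.272121i) × (+0.005083+0.065551i) = +0.016460-0.019158i  (running Σ = +0.095945-0.000364i)
  m=3: (-0.070082-0.170474i) × (-0.004448+0.005622i) = +0.001270+0.000364i  (running Σ = +0.097215-0.000000i)
Accumulated sum +0.097215-0.000000i; after 4π/(2l+1) scaling, +0.174521-0.000000i ⇒ P_3 = 0.174521

0.174521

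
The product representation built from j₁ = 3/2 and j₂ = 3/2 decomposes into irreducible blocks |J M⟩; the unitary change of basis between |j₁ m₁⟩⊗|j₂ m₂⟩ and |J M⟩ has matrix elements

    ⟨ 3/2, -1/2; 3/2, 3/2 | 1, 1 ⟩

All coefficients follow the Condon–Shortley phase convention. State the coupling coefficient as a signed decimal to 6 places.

+0.547723  (= +√(3/10))

j₁+j₂−J=2  J+j₁−j₂=1  J−j₁+j₂=1  j₁+j₂+J+1=5
(j₁±m₁, j₂±m₂, J±M) = (1,2,3,0,2,0)
P² = 6/5
sum k=2..2:
  [2] +1/2 = 1/2
S = 1/2
C² = P²·S² = 3/10 ; C = +0.547723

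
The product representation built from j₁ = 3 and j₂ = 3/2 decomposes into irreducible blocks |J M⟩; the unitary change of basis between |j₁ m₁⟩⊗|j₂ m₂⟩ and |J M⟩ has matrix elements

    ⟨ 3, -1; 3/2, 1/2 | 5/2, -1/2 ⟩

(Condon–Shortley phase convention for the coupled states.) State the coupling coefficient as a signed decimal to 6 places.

−√(1/70) = -0.119523

√[6·2!4!1!/8! · 2!4!2!1!2!3!] = √(288/35)
  +(−1)^1/∏(1,1,3,1,1,0)! = -1/6  (running -1/6)
  +(−1)^2/∏(2,0,2,0,2,1)! = 1/8  (running -1/24)
⟨..|..⟩ = √(288/35)·(-1/24) = -0.119523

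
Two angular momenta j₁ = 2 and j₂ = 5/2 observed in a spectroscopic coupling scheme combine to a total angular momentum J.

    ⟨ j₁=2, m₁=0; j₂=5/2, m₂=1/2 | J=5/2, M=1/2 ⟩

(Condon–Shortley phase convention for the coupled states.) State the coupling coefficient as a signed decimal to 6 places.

-0.478091  (= −√(8/35))

√[6·2!2!3!/8! · 2!2!3!2!3!2!] = √(72/35)
  +(−1)^0/∏(0,2,2,3,0,0)! = 1/24  (running 1/24)
  +(−1)^1/∏(1,1,1,2,1,1)! = -1/2  (running -11/24)
  +(−1)^2/∏(2,0,0,1,2,2)! = 1/8  (running -1/3)
⟨..|..⟩ = √(72/35)·(-1/3) = -0.478091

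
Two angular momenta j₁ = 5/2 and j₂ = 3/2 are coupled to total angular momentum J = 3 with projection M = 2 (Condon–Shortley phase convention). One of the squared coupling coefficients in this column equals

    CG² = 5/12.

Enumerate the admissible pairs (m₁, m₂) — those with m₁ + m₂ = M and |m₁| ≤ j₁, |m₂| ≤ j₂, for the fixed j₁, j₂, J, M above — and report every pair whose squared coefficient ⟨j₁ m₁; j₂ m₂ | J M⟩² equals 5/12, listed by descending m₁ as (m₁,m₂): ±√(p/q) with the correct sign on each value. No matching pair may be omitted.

Admissible pairs with m₁+m₂ = M = 2: (1/2,3/2), (3/2,1/2), (5/2,-1/2)
  (m₁,m₂)=(5/2,-1/2): CG² = 5/12, CG = +√(5/12)   ← matches the target
  (m₁,m₂)=(3/2,1/2): CG² = 1/12, CG = +√(1/12)
  (m₁,m₂)=(1/2,3/2): CG² = 1/2, CG = −√(1/2)
Pairs with CG² = 5/12: (5/2,-1/2): +√(5/12)

(5/2,-1/2): +√(5/12)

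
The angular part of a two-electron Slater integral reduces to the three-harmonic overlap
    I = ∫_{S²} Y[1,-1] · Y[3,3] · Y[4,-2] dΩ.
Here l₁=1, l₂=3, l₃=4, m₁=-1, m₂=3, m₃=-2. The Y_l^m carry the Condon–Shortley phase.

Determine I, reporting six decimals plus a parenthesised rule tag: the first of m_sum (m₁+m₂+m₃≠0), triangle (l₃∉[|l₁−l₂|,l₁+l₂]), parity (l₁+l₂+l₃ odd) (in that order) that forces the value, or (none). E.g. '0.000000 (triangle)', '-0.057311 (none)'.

0.061558 (none)

m-sum 0 ✓  L=8 even ✓  2≤4≤4 ✓
Π(2lᵢ+1) = 3×7×9 = 189
triangle coeff Δ(1,3,4) = 1/252
Σ_t [0,0]: t=0:+1/36 = 1/36
(3j)²=4/63 [(1 3 4; 0 0 0)], sign=+1
Σ_t [0,0]: t=0:+1/1440 = 1/1440
(3j)²=1/252 [(1 3 4; -1 3 -2)], sign=+1
⇒ 4πI² = 1/21
I = (+1)√(1/21/(4π)) = 0.06155813
No selection rule forces the value: the integral is nonzero (none).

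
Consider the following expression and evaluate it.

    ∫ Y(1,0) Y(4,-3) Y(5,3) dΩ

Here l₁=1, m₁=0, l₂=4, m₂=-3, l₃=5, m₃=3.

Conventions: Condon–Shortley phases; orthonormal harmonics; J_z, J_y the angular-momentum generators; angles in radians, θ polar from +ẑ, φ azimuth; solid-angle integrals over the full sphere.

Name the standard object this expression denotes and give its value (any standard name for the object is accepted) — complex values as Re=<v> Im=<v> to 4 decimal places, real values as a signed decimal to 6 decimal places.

This is a Gaunt coefficient — the integral of a triple product of spherical harmonics over the sphere.
Checks pass: Σm=0; 10 even; l₃=5∈[3,5].
(2·1+1)(2·4+1)(2·5+1) = 297
Δ: 0! 2! 8! / 11! → 1/495
sum: t=0:+1/576 = 1/576
3j²(1 4 5; 0 0 0) = Δ·Π!·Σ² = 5/99  (sign -1)
sum: t=0:+1/5040 = 1/5040
3j²(1 4 5; 0 -3 3) = Δ·Π!·Σ² = 16/495  (sign +1)
combine: 4πI² = 297·5/99·16/495 = 16/33
take √, sign -1: I = -0.19642560

Gaunt coefficient, -0.196426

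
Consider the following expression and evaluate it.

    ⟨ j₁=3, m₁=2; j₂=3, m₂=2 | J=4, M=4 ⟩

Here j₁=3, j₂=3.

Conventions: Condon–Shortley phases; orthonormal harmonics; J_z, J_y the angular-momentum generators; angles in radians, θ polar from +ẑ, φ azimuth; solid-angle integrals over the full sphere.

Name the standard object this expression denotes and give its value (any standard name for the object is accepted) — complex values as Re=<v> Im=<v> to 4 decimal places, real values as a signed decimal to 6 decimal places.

Clebsch–Gordan coefficient, −√(5/11) ≈ -0.674200

This is a Clebsch–Gordan (vector-coupling) coefficient.
triangle: 2!·4!·4!/11! = 1152/39916800
(j±m)!: 5!·1!·5!·1!·8!·0! = 580608000
prefactor² = (2J+1)·Δ·N² = 1658880/11
  k=1: −1/(1!·1!·0!·4!·4!·0!) = -1/576
Σ = -1/576  ⇒  CG² = 1658880/11·(-1/576)² = 5/11
CG = −√(5/11) = -0.674200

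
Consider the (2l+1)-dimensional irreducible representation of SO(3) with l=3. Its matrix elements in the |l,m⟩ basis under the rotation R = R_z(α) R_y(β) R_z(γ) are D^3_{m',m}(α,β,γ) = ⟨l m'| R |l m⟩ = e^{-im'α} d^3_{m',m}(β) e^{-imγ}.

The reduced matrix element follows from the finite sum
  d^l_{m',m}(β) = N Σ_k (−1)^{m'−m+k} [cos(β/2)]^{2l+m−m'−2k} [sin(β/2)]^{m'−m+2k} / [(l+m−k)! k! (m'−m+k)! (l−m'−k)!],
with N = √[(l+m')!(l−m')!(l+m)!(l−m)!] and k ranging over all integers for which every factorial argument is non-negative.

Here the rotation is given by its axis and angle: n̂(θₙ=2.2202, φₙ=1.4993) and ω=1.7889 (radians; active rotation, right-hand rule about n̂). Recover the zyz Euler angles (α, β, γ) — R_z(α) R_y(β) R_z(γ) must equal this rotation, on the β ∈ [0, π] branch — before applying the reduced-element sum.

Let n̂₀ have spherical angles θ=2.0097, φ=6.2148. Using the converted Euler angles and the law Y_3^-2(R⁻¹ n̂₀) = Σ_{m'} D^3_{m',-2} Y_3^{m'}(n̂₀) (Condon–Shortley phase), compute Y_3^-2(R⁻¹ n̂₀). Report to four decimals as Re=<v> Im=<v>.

Re=-0.3480 Im=-0.1805

Axis–angle → zyz. n̂ = (sinθₙcosφₙ, sinθₙsinφₙ, cosθₙ) = (+0.056894, +0.794410, -0.604712), ω = 1.7889.
R = I cosω + sinω [n̂]ₓ + (1−cosω) n̂n̂ᵀ gives
  R = [-0.212441, +0.645363, +0.733741; -0.535408, +0.551262, -0.639881; -0.817439, -0.528788, +0.228422]
β = atan2(√(R₁₃²+R₂₃²), R₃₃) = 1.340340; α = atan2(R₂₃, R₁₃) mod 2π = 5.566011; γ = atan2(R₃₂, −R₃₁) mod 2π = 5.709004
Need the full column D^3_{m',-2} for m'=−3..3 at α=5.5660, β=1.3403, γ=5.7090.
cos(β/2)=0.783716, sin(β/2)=0.621119
d^3_{-3,-2}: single k=1 term ⇒ +0.449826;  D = -0.444202+0.070907i
d^3_{-2,-2}: k∈[0..1] ⇒ +0.231714 -0.727704 = -0.495990;  D = +0.420525+0.262993i
d^3_{-1,-2}: k∈[0..1] ⇒ -0.580723 +0.729510 = +0.148787;  D = -0.043221-0.142371i
d^3_{0,-2}: k∈[0..1] ⇒ +0.797160 -0.500700 = +0.296460;  D = +0.121543-0.270399i
d^3_{1,-2}: k∈[0..1] ⇒ -0.729510 +0.229104 = -0.500405;  D = -0.454603+0.209145i
d^3_{2,-2}: k∈[0..1] ⇒ +0.457075 -0.057418 = +0.399657;  D = +0.383424+0.112744i
d^3_{3,-2}: single k=0 term ⇒ -0.177464;  D = -0.095412-0.149633i
Y_3^{m'}(θ=2.0097,φ=6.2148) and Σ D·Y over m':
  (-0.4442+0.0709i)·(+0.3030+0.0630i)  (+0.4205+0.2630i)·(-0.3525-0.0485i)  (-0.0432-0.1424i)·(-0.0283-0.0019i)  (+0.1215-0.2704i)·(+0.3326+0.0000i)  (-0.4546+0.2091i)·(+0.0283-0.0019i)  (+0.3834+0.1127i)·(-0.3525+0.0485i)  (-0.0954-0.1496i)·(-0.3030+0.0630i)
Y_3^-2(R⁻¹ n̂) = -0.347961-0.180459i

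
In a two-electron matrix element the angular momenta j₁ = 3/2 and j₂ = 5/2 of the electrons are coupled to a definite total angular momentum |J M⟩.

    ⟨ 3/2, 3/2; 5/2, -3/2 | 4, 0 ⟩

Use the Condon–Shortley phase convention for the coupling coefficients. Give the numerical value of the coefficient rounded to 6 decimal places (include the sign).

+√(1/14) ≈ +0.267261

j₁+j₂−J=0  J+j₁−j₂=3  J−j₁+j₂=5  j₁+j₂+J+1=9
(j₁±m₁, j₂±m₂, J±M) = (3,0,1,4,4,4)
P² = 10368/7
sum k=0..0:
  [0] +1/144 = 1/144
S = 1/144
C² = P²·S² = 1/14 ; C = +0.267261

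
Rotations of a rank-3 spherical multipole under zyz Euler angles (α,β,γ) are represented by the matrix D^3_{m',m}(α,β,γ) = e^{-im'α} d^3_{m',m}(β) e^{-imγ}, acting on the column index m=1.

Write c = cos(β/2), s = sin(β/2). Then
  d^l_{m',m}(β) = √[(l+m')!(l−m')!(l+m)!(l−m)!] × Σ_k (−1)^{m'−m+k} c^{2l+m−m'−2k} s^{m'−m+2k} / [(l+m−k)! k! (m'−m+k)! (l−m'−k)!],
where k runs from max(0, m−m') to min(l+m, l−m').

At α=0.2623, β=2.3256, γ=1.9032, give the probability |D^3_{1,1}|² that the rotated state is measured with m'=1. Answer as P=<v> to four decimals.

P=0.2575

First d^3_{1,1}(β=2.3256), then the phase factors e^{-i(1)α} and e^{-i(1)γ}:
Half-angle: c=0.396771, s=0.917918. N=√(24·2·24·2)=48.000000
k∈{0,1,2} keeps every argument non-negative
  k=0: (−1)^0·48.0000/(48)·0.3968^6·0.9179^0 = +0.003902
  k=1: (−1)^1·48.0000/(6)·0.3968^4·0.9179^2 = -0.167054
  k=2: (−1)^2·48.0000/(8)·0.3968^2·0.9179^4 = +0.670573
d^3_{1,1}(2.3256) = +0.003902 -0.167054 +0.670573 = +0.507420
|D^3_{1,1}|² = |d^3_{1,1}(β)|² = (+0.507420)² = 0.257475 (the z-rotation phases have unit modulus)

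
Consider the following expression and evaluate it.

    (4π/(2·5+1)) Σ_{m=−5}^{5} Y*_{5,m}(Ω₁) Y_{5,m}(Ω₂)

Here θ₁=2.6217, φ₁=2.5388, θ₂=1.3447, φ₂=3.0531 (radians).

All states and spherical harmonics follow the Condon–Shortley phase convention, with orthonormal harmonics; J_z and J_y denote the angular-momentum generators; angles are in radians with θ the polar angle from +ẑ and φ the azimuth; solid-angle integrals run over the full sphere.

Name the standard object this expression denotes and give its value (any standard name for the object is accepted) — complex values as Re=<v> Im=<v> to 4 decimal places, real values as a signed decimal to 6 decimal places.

This sum is the spherical-harmonic addition theorem: it equals the Legendre polynomial P_l(cos γ) of the angle γ between the two directions.
Addition theorem: P_5(cos γ) = (4π/11) Σ_m Y*_{lm}(Ω₁) Y_{lm}(Ω₂), m = −5…5:
  m=-5: (0.013930, 0.001788) × (-0.368709, -0.174692) = (-0.004824, -0.003093)  (running Σ = (-0.004824, -0.003093))
  m=-4: (0.057793, 0.051764) × (0.278386, 0.102873) = (0.010764, 0.020356)  (running Σ = (0.005940, 0.017263))
  m=-3: (0.057687, 0.238222) × (0.169231, 0.046013) = (-0.001199, 0.042969)  (running Σ = (0.004741, 0.060232))
  m=-2: (-0.163301, 0.427083) × (-0.301645, -0.053951) = (0.072301, -0.120017)  (running Σ = (0.077041, -0.059785))
  m=-1: (-0.310472, 0.213680) × (-0.108655, -0.009640) = (0.035794, -0.020224)  (running Σ = (0.112836, -0.080010))
  m=0: (0.201310, -0.000000) × (0.305204, 0.000000) = (0.061441, 0.000000)  (running Σ = (0.174276, -0.080010))
  m=1: (0.310472, 0.213680) × (0.108655, -0.009640) = (0.035794, 0.020224)  (running Σ = (0.210070, -0.059785))
  m=2: (-0.163301, -0.427083) × (-0.301645, 0.053951) = (0.072301, 0.120017)  (running Σ = (0.282371, 0.060232))
  m=3: (-0.057687, 0.238222) × (-0.169231, 0.046013) = (-0.001199, -0.042969)  (running Σ = (0.281172, 0.017263))
  m=4: (0.057793, -0.051764) × (0.278386, -0.102873) = (0.010764, -0.020356)  (running Σ = (0.291936, -0.003093))
  m=5: (-0.013930, 0.001788) × (0.368709, -0.174692) = (-0.004824, 0.003093)  (running Σ = (0.287112, 0.000000))
Accumulated sum (0.287112, 0.000000); after 4π/(2l+1) scaling, (0.327996, 0.000000) ⇒ P_5 = 0.327996

Legendre polynomial (addition theorem), +0.327996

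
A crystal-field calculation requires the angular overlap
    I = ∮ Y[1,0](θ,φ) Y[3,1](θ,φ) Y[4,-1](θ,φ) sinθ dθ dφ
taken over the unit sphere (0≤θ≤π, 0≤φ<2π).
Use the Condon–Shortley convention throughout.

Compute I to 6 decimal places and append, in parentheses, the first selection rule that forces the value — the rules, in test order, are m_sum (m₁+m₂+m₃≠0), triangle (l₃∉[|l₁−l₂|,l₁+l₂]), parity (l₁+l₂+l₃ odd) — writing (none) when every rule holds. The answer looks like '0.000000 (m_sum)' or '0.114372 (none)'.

Checks pass: Σm=0; 8 even; l₃=4∈[2,4].
(2·1+1)(2·3+1)(2·4+1) = 189
Δ: 0! 2! 6! / 9! → 1/252
sum: t=0:+1/36 = 1/36
3j²(1 3 4; 0 0 0) = Δ·Π!·Σ² = 4/63  (sign +1)
sum: t=0:+1/48 = 1/48
3j²(1 3 4; 0 1 -1) = Δ·Π!·Σ² = 5/84  (sign -1)
combine: 4πI² = 189·4/63·5/84 = 5/7
take √, sign -1: I = -0.23841361
No selection rule forces the value: the integral is nonzero (none).

-0.238414 (none)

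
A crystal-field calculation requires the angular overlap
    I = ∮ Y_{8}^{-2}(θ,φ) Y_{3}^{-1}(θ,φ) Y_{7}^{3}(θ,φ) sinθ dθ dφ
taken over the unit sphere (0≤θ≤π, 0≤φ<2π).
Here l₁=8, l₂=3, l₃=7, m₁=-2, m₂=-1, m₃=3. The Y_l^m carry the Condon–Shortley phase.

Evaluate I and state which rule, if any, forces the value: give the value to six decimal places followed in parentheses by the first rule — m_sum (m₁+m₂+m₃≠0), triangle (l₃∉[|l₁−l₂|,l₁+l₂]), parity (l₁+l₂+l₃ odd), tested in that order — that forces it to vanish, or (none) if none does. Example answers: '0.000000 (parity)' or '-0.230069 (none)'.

-0.104118 (none)

m-sum 0 ✓  L=18 even ✓  5≤7≤11 ✓
Π(2lᵢ+1) = 17×7×15 = 1785
triangle coeff Δ(8,3,7) = 1/5290740
Σ_t [1,3]: t=1:−1/7257600 t=2:+1/2073600 t=3:−1/7257600 = 1/4838400
(3j)²=252/20995 [(8 3 7; 0 0 0)], sign=-1
Σ_t [0,2]: t=0:+1/348364800 t=1:−1/13063680 t=2:+1/7741440 = 29/522547200
(3j)²=1682/264537 [(8 3 7; -2 -1 3)], sign=+1
⇒ 4πI² = 141288/1037153
I = (-1)√(141288/1037153/(4π)) = -0.10411811
No selection rule forces the value: the integral is nonzero (none).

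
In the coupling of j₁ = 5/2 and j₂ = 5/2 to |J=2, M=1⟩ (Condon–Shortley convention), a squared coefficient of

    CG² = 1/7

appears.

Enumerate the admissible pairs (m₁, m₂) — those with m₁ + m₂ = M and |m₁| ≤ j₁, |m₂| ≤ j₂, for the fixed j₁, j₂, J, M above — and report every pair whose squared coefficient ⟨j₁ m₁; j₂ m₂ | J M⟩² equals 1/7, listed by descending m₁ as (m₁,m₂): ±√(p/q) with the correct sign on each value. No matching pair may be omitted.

(3/2,-1/2): −√(1/7); (-1/2,3/2): +√(1/7)

Admissible pairs with m₁+m₂ = M = 1: (-3/2,5/2), (-1/2,3/2), (1/2,1/2), (3/2,-1/2), (5/2,-3/2)
  (m₁,m₂)=(5/2,-3/2): CG² = 5/14, CG = +√(5/14)
  (m₁,m₂)=(3/2,-1/2): CG² = 1/7, CG = −√(1/7)   ← matches the target
  (m₁,m₂)=(1/2,1/2): CG² = 0/1, CG = 0
  (m₁,m₂)=(-1/2,3/2): CG² = 1/7, CG = +√(1/7)   ← matches the target
  (m₁,m₂)=(-3/2,5/2): CG² = 5/14, CG = −√(5/14)
Pairs with CG² = 1/7: (3/2,-1/2): −√(1/7); (-1/2,3/2): +√(1/7)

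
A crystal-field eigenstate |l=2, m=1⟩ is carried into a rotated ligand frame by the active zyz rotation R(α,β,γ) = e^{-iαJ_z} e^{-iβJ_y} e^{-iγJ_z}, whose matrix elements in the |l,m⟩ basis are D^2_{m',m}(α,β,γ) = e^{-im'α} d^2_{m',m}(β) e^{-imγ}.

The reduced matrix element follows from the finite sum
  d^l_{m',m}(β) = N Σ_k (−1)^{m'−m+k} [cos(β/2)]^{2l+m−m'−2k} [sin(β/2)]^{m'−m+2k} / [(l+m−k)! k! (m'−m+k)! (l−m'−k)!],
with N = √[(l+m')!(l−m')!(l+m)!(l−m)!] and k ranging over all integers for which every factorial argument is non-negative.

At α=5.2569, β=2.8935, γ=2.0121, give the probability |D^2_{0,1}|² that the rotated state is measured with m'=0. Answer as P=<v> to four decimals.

P=0.0850

D^2_{0,1}(5.2569,2.8935,2.0121) = e^{-i·0·5.2569}·d^2_{0,1}(2.8935)·e^{-i·1·2.0121}. Compute d first:
c=cos(2.893500/2)=0.123728, s=sin(2.893500/2)=0.992316; N=√[2·2·6·1]=4.898979
Admissible k: 1..2 (factorial args all ≥0)
  k=1: (−1)^0·4.8990/(2)·0.1237^3·0.9923^1 = +0.004604
  k=2: (−1)^1·4.8990/(2)·0.1237^1·0.9923^3 = -0.296139
d^2_{0,1}(2.8935) = +0.004604 -0.296139 = -0.291535
|D^2_{0,1}|² = |d^2_{0,1}(β)|² = (-0.291535)² = 0.084993 (the z-rotation phases have unit modulus)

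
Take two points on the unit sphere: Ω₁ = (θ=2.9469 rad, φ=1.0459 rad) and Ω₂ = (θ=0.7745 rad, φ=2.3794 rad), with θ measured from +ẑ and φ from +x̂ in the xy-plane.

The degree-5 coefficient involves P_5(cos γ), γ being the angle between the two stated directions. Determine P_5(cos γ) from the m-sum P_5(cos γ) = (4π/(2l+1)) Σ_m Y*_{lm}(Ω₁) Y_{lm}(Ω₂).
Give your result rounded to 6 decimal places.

Expand P_5 via completeness: Σ_{m} conj(Y_{5,m}) at Ω₁ times Y_{5,m} at Ω₂ —
  m=-5: Y*=0.00006 - 0.00011j  Y=0.06089 + 0.04818j  product 0.00001 - 0.00000j
  m=-4: Y*=0.00102 + 0.00174j  Y=-0.24988 + 0.02326j  product -0.00029 - 0.00041j
  m=-3: Y*=-0.01920 + 0.00007j  Y=0.27939 - 0.32128j  product -0.00534 + 0.00619j
  m=-2: Y*=0.05848 - 0.10189j  Y=0.01464 + 0.31527j  product 0.03298 + 0.01694j
  m=-1: Y*=0.21678 + 0.37435j  Y=0.10875 + 0.10382j  product -0.01529 + 0.06322j
  m=+0: Y*=-0.68756 + 0.00000j  Y=-0.36102 + 0.00000j  product 0.24822 + 0.00000j
  m=+1: Y*=-0.21678 + 0.37435j  Y=-0.10875 + 0.10382j  product -0.01529 - 0.06322j
  m=+2: Y*=0.05848 + 0.10189j  Y=0.01464 - 0.31527j  product 0.03298 - 0.01694j
  m=+3: Y*=0.01920 + 0.00007j  Y=-0.27939 - 0.32128j  product -0.00534 - 0.00619j
  m=+4: Y*=0.00102 - 0.00174j  Y=-0.24988 - 0.02326j  product -0.00029 + 0.00041j
  m=+5: Y*=-0.00006 - 0.00011j  Y=-0.06089 + 0.04818j  product 0.00001 + 0.00000j
Σ over m = 0.27235 + 0.00000j; ×(4π/11) → 0.31114 + 0.00000j. Real part: 0.311136

0.311136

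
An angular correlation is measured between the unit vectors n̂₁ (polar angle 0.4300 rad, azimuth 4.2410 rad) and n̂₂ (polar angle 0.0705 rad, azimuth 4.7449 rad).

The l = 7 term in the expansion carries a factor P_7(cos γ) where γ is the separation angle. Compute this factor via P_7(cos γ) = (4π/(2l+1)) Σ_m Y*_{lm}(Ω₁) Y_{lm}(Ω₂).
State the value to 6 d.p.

Expand P_7 via completeness: Σ_{m} conj(Y_{7,m}) at Ω₁ times Y_{7,m} at Ω₂ —
  m=-7: (-0.00017 - 0.00108j) × (-0.00000 - 0.00000j) = -0.00000 + 0.00000j  (running Σ = -0.00000 + 0.00000j)
  m=-6: (0.00849 + 0.00275j) × (-0.00000 + 0.00000j) = -0.00000 - 0.00000j  (running Σ = -0.00000 - 0.00000j)
  m=-5: (-0.03179 + 0.03184j) × (0.00000 + 0.00001j) = -0.00000 - 0.00000j  (running Σ = -0.00000 - 0.00000j)
  m=-4: (-0.04828 - 0.14828j) × (0.00018 - 0.00002j) = -0.00001 - 0.00003j  (running Σ = -0.00001 - 0.00003j)
  m=-3: (0.36485 + 0.05762j) × (-0.00030 - 0.00304j) = 0.00007 - 0.00113j  (running Σ = 0.00005 - 0.00115j)
  m=-2: (-0.31558 + 0.43463j) × (-0.03642 + 0.00237j) = 0.01046 - 0.01658j  (running Σ = 0.01052 - 0.01773j)
  m=-1: (-0.12810 - 0.25131j) × (0.00905 + 0.27826j) = 0.06877 - 0.03792j  (running Σ = 0.07929 - 0.05565j)
  m=0: (-0.36307 + 0.00000j) × (1.01782 + 0.00000j) = -0.36954 + 0.00000j  (running Σ = -0.29025 - 0.05565j)
  m=1: (0.12810 - 0.25131j) × (-0.00905 + 0.27826j) = 0.06877 + 0.03792j  (running Σ = -0.22148 - 0.01773j)
  m=2: (-0.31558 - 0.43463j) × (-0.03642 - 0.00237j) = 0.01046 + 0.01658j  (running Σ = -0.21102 - 0.00115j)
  m=3: (-0.36485 + 0.05762j) × (0.00030 - 0.00304j) = 0.00007 + 0.00113j  (running Σ = -0.21095 - 0.00003j)
  m=4: (-0.04828 + 0.14828j) × (0.00018 + 0.00002j) = -0.00001 + 0.00003j  (running Σ = -0.21096 - 0.00000j)
  m=5: (0.03179 + 0.03184j) × (-0.00000 + 0.00001j) = -0.00000 + 0.00000j  (running Σ = -0.21096 - 0.00000j)
  m=6: (0.00849 - 0.00275j) × (-0.00000 - 0.00000j) = -0.00000 + 0.00000j  (running Σ = -0.21096 + 0.00000j)
  m=7: (0.00017 - 0.00108j) × (0.00000 - 0.00000j) = -0.00000 - 0.00000j  (running Σ = -0.21096 - 0.00000j)
Accumulated sum -0.21096 - 0.00000j; after 4π/(2l+1) scaling, -0.17674 - 0.00000j ⇒ P_7 = -0.176735

-0.176735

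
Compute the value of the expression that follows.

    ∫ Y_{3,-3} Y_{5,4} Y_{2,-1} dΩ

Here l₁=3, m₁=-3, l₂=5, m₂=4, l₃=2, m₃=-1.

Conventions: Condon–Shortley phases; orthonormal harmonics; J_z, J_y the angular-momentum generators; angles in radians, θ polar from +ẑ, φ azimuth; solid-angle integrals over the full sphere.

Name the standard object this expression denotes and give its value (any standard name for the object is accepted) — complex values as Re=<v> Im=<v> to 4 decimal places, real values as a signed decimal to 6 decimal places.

Gaunt coefficient, +0.219610

This is a Gaunt coefficient — the integral of a triple product of spherical harmonics over the sphere.
Checks pass: Σm=0; 10 even; l₃=2∈[2,8].
(2·3+1)(2·5+1)(2·2+1) = 385
Δ: 6! 0! 4! / 11! → 1/2310
sum: t=3:−1/144 = -1/144
3j²(3 5 2; 0 0 0) = Δ·Π!·Σ² = 10/231  (sign -1)
sum: t=6:+1/4320 = 1/4320
3j²(3 5 2; -3 4 -1) = Δ·Π!·Σ² = 2/55  (sign -1)
combine: 4πI² = 385·10/231·2/55 = 20/33
take √, sign +1: I = 0.21961050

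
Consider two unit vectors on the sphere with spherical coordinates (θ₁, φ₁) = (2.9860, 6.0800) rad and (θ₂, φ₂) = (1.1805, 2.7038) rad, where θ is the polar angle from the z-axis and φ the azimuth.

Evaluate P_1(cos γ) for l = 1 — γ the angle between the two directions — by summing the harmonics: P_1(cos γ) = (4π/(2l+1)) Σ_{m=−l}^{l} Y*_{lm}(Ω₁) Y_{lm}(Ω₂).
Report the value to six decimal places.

-0.515252

Term-by-term m-sum for l=1 (normalisation 4π/3 = 4.188790):
  m=-1: (+0.052438-0.010804i) × (-0.289378-0.135454i) = -0.016638-0.003977i  (running Σ = -0.016638-0.003977i)
  m=0: (-0.482700-0.000000i) × (+0.185895+0.000000i) = -0.089732-0.000000i  (running Σ = -0.106369-0.003977i)
  m=1: (-0.052438-0.010804i) × (+0.289378-0.135454i) = -0.016638+0.003977i  (running Σ = -0.123007+0.000000i)
Accumulated sum -0.123007+0.000000i; after 4π/(2l+1) scaling, -0.515252+0.000000i ⇒ P_1 = -0.515252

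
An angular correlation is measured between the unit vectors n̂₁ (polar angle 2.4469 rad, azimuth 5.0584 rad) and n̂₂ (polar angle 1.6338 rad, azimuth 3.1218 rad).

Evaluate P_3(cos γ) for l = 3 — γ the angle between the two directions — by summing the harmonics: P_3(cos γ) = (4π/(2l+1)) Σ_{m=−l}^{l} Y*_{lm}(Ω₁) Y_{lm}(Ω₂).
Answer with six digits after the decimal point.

Summing Y*_{l m}(θ₁,φ₁)·Y_{l m}(θ₂,φ₂) over m ∈ [−3, 3]; prefactor 4π/(2·3+1) = 1.795196:
  term(m=-3) = +0.040402-0.020695i   from Y*(Ω₁)=-0.094280+0.055591i, Y(Ω₂)=-0.414014-0.024612i
  term(m=-2) = -0.015344-0.013776i   from Y*(Ω₁)=+0.247729+0.205303i, Y(Ω₂)=-0.064041-0.002536i
  term(m=-1) = +0.045646-0.119166i   from Y*(Ω₁)=+0.136893-0.379717i, Y(Ω₂)=+0.316084+0.006257i
  term(m=+0) = +0.000983+0.000000i   from Y*(Ω₁)=+0.014035-0.000000i, Y(Ω₂)=+0.070022+0.000000i
  term(m=+1) = +0.045646+0.119166i   from Y*(Ω₁)=-0.136893-0.379717i, Y(Ω₂)=-0.316084+0.006257i
  term(m=+2) = -0.015344+0.013776i   from Y*(Ω₁)=+0.247729-0.205303i, Y(Ω₂)=-0.064041+0.002536i
  term(m=+3) = +0.040402+0.020695i   from Y*(Ω₁)=+0.094280+0.055591i, Y(Ω₂)=+0.414014-0.024612i
Total Σ_m = +0.142389+0.000000i. Multiply by 1.795196: +0.255617+0.000000i. P_3(cos γ) = 0.255617

0.255617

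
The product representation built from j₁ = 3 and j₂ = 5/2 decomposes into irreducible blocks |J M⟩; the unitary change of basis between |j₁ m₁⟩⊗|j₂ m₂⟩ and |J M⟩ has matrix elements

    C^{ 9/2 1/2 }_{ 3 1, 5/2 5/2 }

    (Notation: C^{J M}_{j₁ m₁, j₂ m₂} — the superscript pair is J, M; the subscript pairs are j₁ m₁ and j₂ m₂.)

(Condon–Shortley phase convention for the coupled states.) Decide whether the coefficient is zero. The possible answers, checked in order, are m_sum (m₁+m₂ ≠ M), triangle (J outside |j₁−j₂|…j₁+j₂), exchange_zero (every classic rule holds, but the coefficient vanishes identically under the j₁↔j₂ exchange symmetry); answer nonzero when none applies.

m-sum: m₁+m₂ = 1+5/2 = 7/2, M = 1/2  ✗ ⇒ coefficient is 0

m_sum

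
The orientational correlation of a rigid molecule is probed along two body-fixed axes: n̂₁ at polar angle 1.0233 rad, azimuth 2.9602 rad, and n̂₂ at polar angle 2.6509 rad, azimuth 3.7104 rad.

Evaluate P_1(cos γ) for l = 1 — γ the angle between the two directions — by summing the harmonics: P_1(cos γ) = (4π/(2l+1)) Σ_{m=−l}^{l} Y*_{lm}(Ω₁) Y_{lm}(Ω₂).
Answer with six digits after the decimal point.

-0.164785

Addition theorem: P_1(cos γ) = (4π/3) Σ_m Y*_{lm}(Ω₁) Y_{lm}(Ω₂), m = −1…1:
  [-1]  conj(Y_{1,-1})(Ω₁) = -0.29015 + 0.05322j ; Y_{1,-1}(Ω₂) = -0.13717 + 0.08769j ; Δ = 0.03513 - 0.03274j
  [+0]  conj(Y_{1,0})(Ω₁) = 0.25434 + 0.00000j ; Y_{1,0}(Ω₂) = -0.43095 + 0.00000j ; Δ = -0.10961 + 0.00000j
  [+1]  conj(Y_{1,1})(Ω₁) = 0.29015 + 0.05322j ; Y_{1,1}(Ω₂) = 0.13717 + 0.08769j ; Δ = 0.03513 + 0.03274j
Σ over m = -0.03934 + 0.00000j; ×(4π/3) → -0.16478 + 0.00000j. Real part: -0.164785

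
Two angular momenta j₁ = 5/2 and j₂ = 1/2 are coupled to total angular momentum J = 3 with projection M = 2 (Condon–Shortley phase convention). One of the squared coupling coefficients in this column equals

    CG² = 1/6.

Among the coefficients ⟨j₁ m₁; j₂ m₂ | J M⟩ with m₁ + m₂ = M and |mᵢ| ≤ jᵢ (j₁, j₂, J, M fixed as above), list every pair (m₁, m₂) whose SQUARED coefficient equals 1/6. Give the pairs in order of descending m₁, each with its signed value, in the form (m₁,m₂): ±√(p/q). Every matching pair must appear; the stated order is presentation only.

Admissible pairs with m₁+m₂ = M = 2: (3/2,1/2), (5/2,-1/2)
  (m₁,m₂)=(5/2,-1/2): CG² = 1/6, CG = +√(1/6)   ← matches the target
  (m₁,m₂)=(3/2,1/2): CG² = 5/6, CG = +√(5/6)
Pairs with CG² = 1/6: (5/2,-1/2): +√(1/6)

(5/2,-1/2): +√(1/6)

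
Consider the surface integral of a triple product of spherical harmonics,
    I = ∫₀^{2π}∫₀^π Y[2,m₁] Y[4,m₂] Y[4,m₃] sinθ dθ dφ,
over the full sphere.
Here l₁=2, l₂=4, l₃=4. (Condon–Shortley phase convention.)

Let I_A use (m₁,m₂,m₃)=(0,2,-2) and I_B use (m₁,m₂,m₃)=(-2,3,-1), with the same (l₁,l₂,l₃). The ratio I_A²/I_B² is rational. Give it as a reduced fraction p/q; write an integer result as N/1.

l's match ⇒ only the (l;m) 3-j factors differ between A and B.
A: triangle coeff Δ(2,4,4) = 1/13860; Σ_t [0,2]: t=0:+1/2880 t=1:−1/120 t=2:+1/192 = -1/360; (3j)²=16/3465 [(2 4 4; 0 2 -2)], sign=-1
B: triangle coeff Δ(2,4,4) = 1/13860; Σ_t [2,2]: t=2:+1/480 = 1/480; (3j)²=3/110 [(2 4 4; -2 3 -1)], sign=-1
I_A²/I_B² = (16/3465)/(3/110) = 32/189

32/189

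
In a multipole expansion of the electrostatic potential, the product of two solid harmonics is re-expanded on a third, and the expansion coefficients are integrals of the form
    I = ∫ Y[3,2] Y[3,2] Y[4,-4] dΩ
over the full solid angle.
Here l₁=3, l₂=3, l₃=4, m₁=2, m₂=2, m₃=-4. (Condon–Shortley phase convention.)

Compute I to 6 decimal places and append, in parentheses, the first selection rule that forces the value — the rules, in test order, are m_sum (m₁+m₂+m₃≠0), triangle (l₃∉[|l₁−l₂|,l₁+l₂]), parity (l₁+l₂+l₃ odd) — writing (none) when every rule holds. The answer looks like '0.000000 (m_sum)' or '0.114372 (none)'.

0.214561 (none)

Rules hold: Σm=0, L=10 even, 0≤4≤6.
N = 7·7·9 = 441
Δ = 2!·4!·4!/11! = 1/34650
Racah Σ t=0..2: t=0:+1/72 t=1:−1/16 t=2:+1/72 = -5/144
⇒ 3j(3 3 4; 0 0 0)² = 2/77, sgn -1
Racah Σ t=1..1: t=1:−1/576 = -1/576
⇒ 3j(3 3 4; 2 2 -4)² = 5/99, sgn -1
4πI² = N·(3j₀)²·(3jₘ)² = 70/121
I = +1·√(0.578512/4π) = 0.21456131
No selection rule forces the value: the integral is nonzero (none).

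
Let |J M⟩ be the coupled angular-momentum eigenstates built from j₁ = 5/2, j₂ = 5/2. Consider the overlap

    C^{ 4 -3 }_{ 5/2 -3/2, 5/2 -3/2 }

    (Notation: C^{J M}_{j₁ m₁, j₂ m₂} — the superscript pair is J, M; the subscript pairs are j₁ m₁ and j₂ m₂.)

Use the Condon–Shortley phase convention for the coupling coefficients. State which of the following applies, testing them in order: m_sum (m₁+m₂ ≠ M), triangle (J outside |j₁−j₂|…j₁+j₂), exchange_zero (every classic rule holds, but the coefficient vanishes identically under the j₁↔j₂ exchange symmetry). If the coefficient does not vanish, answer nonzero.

m-sum: m₁+m₂ = -3/2+(-3/2) = -3, M = -3  ✓
triangle: |j₁−j₂| = 0 ≤ J = 4 ≤ j₁+j₂ = 5  ✓
exchange: j₁=j₂ and m₁=m₂, and (−1)^(j₁+j₂−J) = (−1)^1 = −1 forces ⟨j₁m₁;j₂m₂|JM⟩ = −⟨j₂m₂;j₁m₁|JM⟩ = −⟨j₁m₁;j₂m₂|JM⟩ ⇒ the coefficient vanishes identically
Racah sum check: Σ_k collapses to 0 ⇒ CG = 0

exchange_zero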